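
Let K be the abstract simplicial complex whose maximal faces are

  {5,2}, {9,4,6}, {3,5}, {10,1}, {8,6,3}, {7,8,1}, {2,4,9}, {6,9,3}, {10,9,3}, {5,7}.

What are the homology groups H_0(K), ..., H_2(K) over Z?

K has 10 vertices, 18 edges, 6 triangles.
rank ∂_0 = 0, rank ∂_1 = 9 ⇒ b_0 = 10 − 0 − 9 = 1; all invariant factors of ∂_1 are 1 so no torsion. So H_0 ≅ Z.
rank ∂_1 = 9, rank ∂_2 = 6 ⇒ b_1 = 18 − 9 − 6 = 3; all invariant factors of ∂_2 are 1 so no torsion. So H_1 ≅ Z^3.
rank ∂_2 = 6, rank ∂_3 = 0 ⇒ b_2 = 6 − 6 − 0 = 0. So H_2 ≅ 0.

H_0 ≅ Z,  H_1 ≅ Z^3,  H_2 = 0.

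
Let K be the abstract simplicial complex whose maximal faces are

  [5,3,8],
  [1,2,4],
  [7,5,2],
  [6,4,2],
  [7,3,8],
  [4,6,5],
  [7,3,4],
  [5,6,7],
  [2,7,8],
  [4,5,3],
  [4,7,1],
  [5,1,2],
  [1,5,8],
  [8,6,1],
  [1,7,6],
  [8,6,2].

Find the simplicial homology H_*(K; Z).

H_0 ≅ Z,  H_1 ≅ Z^2,  H_2 ≅ Z.

Fix the vertex order 1 < 2 < 3 < 4 < 5 < 6 < 7 < 8 and write every simplex with vertices in increasing order. Then dim K = 2 and the simplices of K are:

  0-simplices (8): [1], [2], [3], [4], [5], [6], [7], [8]
  1-simplices (24): (24 of them)
  2-simplices (16): [1,2,4], [1,2,5], [1,4,7], [1,5,8], [1,6,7], [1,6,8], [2,4,6], [2,5,7], [2,6,8], [2,7,8], [3,4,5], [3,4,7], [3,5,8], [3,7,8], [4,5,6], [5,6,7]

so the chain groups are C_0 ≅ Z^8, C_1 ≅ Z^24, C_2 ≅ Z^16.

Boundary ∂_1: C_1 → C_0 is given by ∂[p,q] = [q] − [p].
The 8×24 boundary matrix has rank 7 and Smith normal form diag(1,1,1,1,1,1,1).

Boundary ∂_2: C_2 → C_1 acts by ∂[p,q,r] = [q,r] − [p,r] + [p,q]. For instance
  ∂[2,5,7] = [5,7] − [2,7] + [2,5],
  ∂[3,5,8] = [5,8] − [3,8] + [3,5].
The resulting 24×16 matrix has rank 15, and its Smith normal form has invariant factors (1,1,1,1,1,1,1,1,1,1,1,1,1,1,1).

From H_k ≅ ker(∂_k) / im(∂_{k+1}) we obtain:

  H_0: rank C_0 − rank ∂_1 = 8 − 7 = 1, and the invariant factors of ∂_1 are all 1, so H_0 = Z.
  H_1: rank ker ∂_1 − rank ∂_2 = (24 − 7) − 15 = 2, and the invariant factors of ∂_2 are all 1, so H_1 = Z^2.
  H_2: rank ker ∂_2 − rank ∂_3 = (16 − 15) − 0 = 1, and there is no ∂_3, so H_2 = Z.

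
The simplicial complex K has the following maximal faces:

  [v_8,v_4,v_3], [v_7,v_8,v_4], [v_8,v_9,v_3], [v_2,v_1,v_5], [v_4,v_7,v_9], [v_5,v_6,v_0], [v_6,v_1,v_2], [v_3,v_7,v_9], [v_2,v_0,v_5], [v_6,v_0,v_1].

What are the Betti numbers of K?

b_0 = 2, b_1 = 2, b_2 = 0.

We work with the vertex ordering v_0 < v_1 < v_2 < v_3 < v_4 < v_5 < v_6 < v_7 < v_8 < v_9. The simplices of K, each written with vertices in increasing order, are:

  0-simplices (10): [v_0], [v_1], [v_2], [v_3], [v_4], [v_5], [v_6], [v_7], [v_8], [v_9]
  1-simplices (20): (20 of them)
  2-simplices (10): [v_0,v_1,v_6], [v_0,v_2,v_5], [v_0,v_5,v_6], [v_1,v_2,v_5], [v_1,v_2,v_6], [v_3,v_4,v_8], [v_3,v_7,v_9], [v_3,v_8,v_9], [v_4,v_7,v_8], [v_4,v_7,v_9]

so the chain groups are C_0 ≅ Z^10, C_1 ≅ Z^20, C_2 ≅ Z^10.

Boundary ∂_1: C_1 → C_0 maps an edge to its endpoints' difference, ∂[p,q] = q − p. For instance
  ∂[v_3,v_4] = [v_4] − [v_3].
The 10×20 boundary matrix has rank 8 and Smith normal form diag(1,1,1,1,1,1,1,1).

∂_2: C_2 → C_1 maps a triangle to the signed sum of its edges. For instance
  ∂[v_3,v_4,v_8] = [v_4,v_8] − [v_3,v_8] + [v_3,v_4],
  ∂[v_0,v_1,v_6] = [v_1,v_6] − [v_0,v_6] + [v_0,v_1].
The 20×10 boundary matrix has rank 10 and Smith normal form diag(1,1,1,1,1,1,1,1,1,1).

From H_k ≅ ker(∂_k) / im(∂_{k+1}) we obtain:

  H_0: rank C_0 − rank ∂_1 = 10 − 8 = 2, and the invariant factors of ∂_1 are all 1, so H_0 ≅ Z^2.
  H_1: rank ker ∂_1 − rank ∂_2 = (20 − 8) − 10 = 2, and the invariant factors of ∂_2 are all 1, so H_1 ≅ Z^2.
  H_2: rank ker ∂_2 − rank ∂_3 = (10 − 10) − 0 = 0, and there is no ∂_3, so H_2 ≅ 0.

Hence the Betti numbers are b_0 = 2, b_1 = 2, b_2 = 0.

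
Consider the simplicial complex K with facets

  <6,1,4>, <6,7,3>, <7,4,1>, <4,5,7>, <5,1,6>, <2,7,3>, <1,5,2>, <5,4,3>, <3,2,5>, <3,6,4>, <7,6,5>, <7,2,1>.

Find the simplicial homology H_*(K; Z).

Take the total order 1 < 2 < 3 < 4 < 5 < 6 < 7 on the vertex set. Then K (dimension 2) consists of the simplices:

  0-simplices (7): [1], [2], [3], [4], [5], [6], [7]
  1-simplices (18): [1,2], [1,4], [1,5], [1,6], [1,7], [2,3], [2,5], [2,7], [3,4], [3,5], [3,6], [3,7], [4,5], [4,6], [4,7], [5,6], [5,7], [6,7]
  2-simplices (12): [1,2,5], [1,2,7], [1,4,6], [1,4,7], [1,5,6], [2,3,5], [2,3,7], [3,4,5], [3,4,6], [3,6,7], [4,5,7], [5,6,7]

Hence C_0 ≅ Z^7, C_1 ≅ Z^18, C_2 ≅ Z^12.

∂_1: C_1 → C_0 sends each edge [p,q] (with p < q) to q − p. For instance
  ∂[2,3] = [3] − [2].
As a 7×18 matrix over Z this has rank 6, with invariant factors (1,1,1,1,1,1).

The boundary map ∂_2: C_2 → C_1 acts by ∂[p,q,r] = [q,r] − [p,r] + [p,q]. For instance
  ∂[5,6,7] = [6,7] − [5,7] + [5,6],
  ∂[3,4,6] = [4,6] − [3,6] + [3,4].
This gives a 18×12 integer matrix of rank 12; reducing to Smith normal form yields diagonal entries (1,1,1,1,1,1,1,1,1,1,1,2).

From H_k ≅ ker(∂_k) / im(∂_{k+1}) we obtain:

  H_0: rank C_0 − rank ∂_1 = 7 − 6 = 1, and the invariant factors of ∂_1 are all 1, so H_0 ≅ Z.
  H_1: rank ker ∂_1 − rank ∂_2 = (18 − 6) − 12 = 0, and ∂_2 has invariant factor 2 > 1, so H_1 ≅ Z/2Z.
  H_2: rank ker ∂_2 − rank ∂_3 = (12 − 12) − 0 = 0, and there is no ∂_3, so H_2 ≅ 0.

As a check, the Euler characteristic is 7 − 18 + 12 = 1, which agrees with 1 − 0 + 0 = 1.

H_0 = Z,  H_1 = Z/2Z,  H_2 = 0.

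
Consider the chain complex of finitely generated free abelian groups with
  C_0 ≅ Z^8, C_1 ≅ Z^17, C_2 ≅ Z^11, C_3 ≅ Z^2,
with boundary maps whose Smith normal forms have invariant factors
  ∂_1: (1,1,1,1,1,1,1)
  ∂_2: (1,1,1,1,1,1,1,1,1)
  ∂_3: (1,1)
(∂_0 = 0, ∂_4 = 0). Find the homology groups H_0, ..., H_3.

H_0: b_0 = 8 − 0 − 7 = 1; torsion from ∂_1 factors > 1: none. So H_0 = Z.
H_1: b_1 = 17 − 7 − 9 = 1; torsion from ∂_2 factors > 1: none. So H_1 = Z.
H_2: b_2 = 11 − 9 − 2 = 0; torsion from ∂_3 factors > 1: none. So H_2 = 0.
H_3: b_3 = 2 − 2 − 0 = 0; torsion from ∂_4 factors > 1: none. So H_3 = 0.

H_0 = Z,  H_1 = Z,  H_2 = 0,  H_3 = 0.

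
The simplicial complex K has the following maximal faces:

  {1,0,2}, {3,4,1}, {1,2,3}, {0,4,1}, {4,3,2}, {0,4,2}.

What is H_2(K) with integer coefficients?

Fix the vertex order 0 < 1 < 2 < 3 < 4 and write every simplex with vertices in increasing order. Then dim K = 2 and the simplices of K are:

  0-simplices (5): [0], [1], [2], [3], [4]
  1-simplices (9): [0,1], [0,2], [0,4], [1,2], [1,3], [1,4], [2,3], [2,4], [3,4]
  2-simplices (6): [0,1,2], [0,1,4], [0,2,4], [1,2,3], [1,3,4], [2,3,4]

so the chain groups are C_0 ≅ Z^5, C_1 ≅ Z^9, C_2 ≅ Z^6.

Boundary ∂_1: C_1 → C_0 sends each edge [p,q] (with p < q) to q − p.
This gives a 5×9 integer matrix of rank 4; reducing to Smith normal form yields diagonal entries (1,1,1,1).

∂_2: C_2 → C_1 maps a triangle to the signed sum of its edges. For instance
  ∂[1,3,4] = [3,4] − [1,4] + [1,3],
  ∂[0,1,4] = [1,4] − [0,4] + [0,1].
This gives a 9×6 integer matrix of rank 5; reducing to Smith normal form yields diagonal entries (1,1,1,1,1).

Now H_k = ker ∂_k / im ∂_{k+1}, so:

  H_2: rank ker ∂_2 − rank ∂_3 = (6 − 5) − 0 = 1, and there is no ∂_3, so H_2 ≅ Z.

(K is a triangulation of the 2-sphere S^2.)

H_2 ≅ Z.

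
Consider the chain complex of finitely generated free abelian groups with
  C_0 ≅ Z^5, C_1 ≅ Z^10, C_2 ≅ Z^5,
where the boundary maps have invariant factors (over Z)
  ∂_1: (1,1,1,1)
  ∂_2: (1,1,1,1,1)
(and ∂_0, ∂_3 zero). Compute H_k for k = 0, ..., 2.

H_0 ≅ Z,  H_1 ≅ Z,  H_2 = 0.

H_0: b_0 = 5 − 0 − 4 = 1; torsion from ∂_1 factors > 1: none. So H_0 ≅ Z.
H_1: b_1 = 10 − 4 − 5 = 1; torsion from ∂_2 factors > 1: none. So H_1 ≅ Z.
H_2: b_2 = 5 − 5 − 0 = 0; torsion from ∂_3 factors > 1: none. So H_2 ≅ 0.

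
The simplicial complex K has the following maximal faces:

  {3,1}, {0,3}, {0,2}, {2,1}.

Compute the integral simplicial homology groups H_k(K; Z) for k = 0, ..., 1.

Fix the vertex order 0 < 1 < 2 < 3 and write every simplex with vertices in increasing order. Then dim K = 1 and the simplices of K are:

  0-simplices (4): [0], [1], [2], [3]
  1-simplices (4): [0,2], [0,3], [1,2], [1,3]

so the chain groups are C_0 ≅ Z^4, C_1 ≅ Z^4.

∂_1: C_1 → C_0 maps an edge to its endpoints' difference, ∂[p,q] = q − p.
As a 4×4 matrix over Z this has rank 3, with invariant factors (1,1,1).

Reading off H_k = ker ∂_k / im ∂_{k+1}:

  H_0: rank C_0 − rank ∂_1 = 4 − 3 = 1, and the invariant factors of ∂_1 are all 1, so H_0 ≅ Z.
  H_1: rank ker ∂_1 − rank ∂_2 = (4 − 3) − 0 = 1, and there is no ∂_2, so H_1 ≅ Z.

H_0 = Z,  H_1 = Z.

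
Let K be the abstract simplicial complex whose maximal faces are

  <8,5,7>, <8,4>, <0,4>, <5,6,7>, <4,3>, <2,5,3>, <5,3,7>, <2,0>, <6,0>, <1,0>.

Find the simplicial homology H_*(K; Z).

We work with the vertex ordering 0 < 1 < 2 < 3 < 4 < 5 < 6 < 7 < 8. The simplices of K, each written with vertices in increasing order, are:

  0-simplices (9): [0], [1], [2], [3], [4], [5], [6], [7], [8]
  1-simplices (15): [0,1], [0,2], [0,4], [0,6], [2,3], [2,5], [3,4], [3,5], [3,7], [4,8], [5,6], [5,7], [5,8], [6,7], [7,8]
  2-simplices (4): [2,3,5], [3,5,7], [5,6,7], [5,7,8]

Hence C_0 ≅ Z^9, C_1 ≅ Z^15, C_2 ≅ Z^4.

Boundary ∂_1: C_1 → C_0 sends each edge [p,q] (with p < q) to q − p. For instance
  ∂[0,1] = [1] − [0].
As a 9×15 matrix over Z this has rank 8, with invariant factors (1,1,1,1,1,1,1,1).

∂_2: C_2 → C_1 acts by ∂[p,q,r] = [q,r] − [p,r] + [p,q]. For instance
  ∂[5,7,8] = [7,8] − [5,8] + [5,7],
  ∂[2,3,5] = [3,5] − [2,5] + [2,3].
As a 15×4 matrix over Z this has rank 4, with invariant factors (1,1,1,1).

From H_k ≅ ker(∂_k) / im(∂_{k+1}) we obtain:

  H_0: rank C_0 − rank ∂_1 = 9 − 8 = 1, and the invariant factors of ∂_1 are all 1, so H_0 = Z.
  H_1: rank ker ∂_1 − rank ∂_2 = (15 − 8) − 4 = 3, and the invariant factors of ∂_2 are all 1, so H_1 = Z^3.
  H_2: rank ker ∂_2 − rank ∂_3 = (4 − 4) − 0 = 0, and there is no ∂_3, so H_2 = 0.

H_0 = Z,  H_1 = Z^3,  H_2 = 0.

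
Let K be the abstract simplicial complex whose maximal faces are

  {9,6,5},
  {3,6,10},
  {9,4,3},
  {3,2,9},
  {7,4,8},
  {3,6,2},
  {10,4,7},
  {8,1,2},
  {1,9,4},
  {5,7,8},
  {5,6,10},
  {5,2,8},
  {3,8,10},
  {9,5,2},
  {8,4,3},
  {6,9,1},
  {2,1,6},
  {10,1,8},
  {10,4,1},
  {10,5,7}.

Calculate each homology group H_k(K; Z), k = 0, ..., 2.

Take the total order 1 < 2 < 3 < 4 < 5 < 6 < 7 < 8 < 9 < 10 on the vertex set. Then K (dimension 2) consists of the simplices:

  0-simplices (10): [1], [2], [3], [4], [5], [6], [7], [8], [9], [10]
  1-simplices (30): (30 of them)
  2-simplices (20): (20 of them)

giving chain groups C_0 ≅ Z^10, C_1 ≅ Z^30, C_2 ≅ Z^20.

The boundary map ∂_1: C_1 → C_0 maps an edge to its endpoints' difference, ∂[p,q] = q − p.
The resulting 10×30 matrix has rank 9, and its Smith normal form has invariant factors (1,1,1,1,1,1,1,1,1).

∂_2: C_2 → C_1 acts by ∂[p,q,r] = [q,r] − [p,r] + [p,q]. For instance
  ∂[1,6,9] = [6,9] − [1,9] + [1,6],
  ∂[5,7,10] = [7,10] − [5,10] + [5,7].
This gives a 30×20 integer matrix of rank 20; reducing to Smith normal form yields diagonal entries (1,1,1,1,1,1,1,1,1,1,1,1,1,1,1,1,1,1,1,2).

Reading off H_k = ker ∂_k / im ∂_{k+1}:

  H_0: rank C_0 − rank ∂_1 = 10 − 9 = 1, and the invariant factors of ∂_1 are all 1, so H_0 = Z.
  H_1: rank ker ∂_1 − rank ∂_2 = (30 − 9) − 20 = 1, and ∂_2 has invariant factor 2 > 1, so H_1 = Z ⊕ Z/2.
  H_2: rank ker ∂_2 − rank ∂_3 = (20 − 20) − 0 = 0, and there is no ∂_3, so H_2 = 0.

As a check, the Euler characteristic is 10 − 30 + 20 = 0, which agrees with 1 − 1 + 0 = 0.

H_0 = Z,  H_1 = Z ⊕ Z/2,  H_2 = 0.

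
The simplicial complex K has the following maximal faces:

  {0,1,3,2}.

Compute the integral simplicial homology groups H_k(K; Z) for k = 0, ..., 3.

We work with the vertex ordering 0 < 1 < 2 < 3. The simplices of K, each written with vertices in increasing order, are:

  0-simplices (4): [0], [1], [2], [3]
  1-simplices (6): [0,1], [0,2], [0,3], [1,2], [1,3], [2,3]
  2-simplices (4): [0,1,2], [0,1,3], [0,2,3], [1,2,3]
  3-simplices (1): [0,1,2,3]

giving chain groups C_0 ≅ Z^4, C_1 ≅ Z^6, C_2 ≅ Z^4, C_3 ≅ Z^1.

The boundary map ∂_1: C_1 → C_0 maps an edge to its endpoints' difference, ∂[p,q] = q − p. For instance
  ∂[2,3] = [3] − [2].
The resulting 4×6 matrix has rank 3, and its Smith normal form has invariant factors (1,1,1).

Boundary ∂_2: C_2 → C_1 maps a triangle to the signed sum of its edges. For instance
  ∂[1,2,3] = [2,3] − [1,3] + [1,2],
  ∂[0,1,2] = [1,2] − [0,2] + [0,1].
The resulting 6×4 matrix has rank 3, and its Smith normal form has invariant factors (1,1,1).

The boundary map ∂_3: C_3 → C_2 sends each 3-simplex σ to the alternating sum Σ_i (−1)^i (σ with its i-th vertex removed). For instance
  ∂[0,1,2,3] = [1,2,3] − [0,2,3] + [0,1,3] − [0,1,2].
The resulting 4×1 matrix has rank 1, and its Smith normal form has invariant factors (1).

Reading off H_k = ker ∂_k / im ∂_{k+1}:

  H_0: rank C_0 − rank ∂_1 = 4 − 3 = 1, and the invariant factors of ∂_1 are all 1, so H_0 = Z.
  H_1: rank ker ∂_1 − rank ∂_2 = (6 − 3) − 3 = 0, and the invariant factors of ∂_2 are all 1, so H_1 = 0.
  H_2: rank ker ∂_2 − rank ∂_3 = (4 − 3) − 1 = 0, and the invariant factors of ∂_3 are all 1, so H_2 = 0.
  H_3: rank ker ∂_3 − rank ∂_4 = (1 − 1) − 0 = 0, and there is no ∂_4, so H_3 = 0.

(K is a triangulation of the 3-simplex.)

H_0 ≅ Z,  H_1 = 0,  H_2 = 0,  H_3 = 0.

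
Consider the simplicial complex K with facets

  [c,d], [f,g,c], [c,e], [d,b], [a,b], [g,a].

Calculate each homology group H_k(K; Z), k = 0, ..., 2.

Take the total order a < b < c < d < e < f < g on the vertex set. Then K (dimension 2) consists of the simplices:

  0-simplices (7): a, b, c, d, e, f, g
  1-simplices (8): ab, ag, bd, cd, ce, cf, cg, fg
  2-simplices (1): cfg

Hence C_0 ≅ Z^7, C_1 ≅ Z^8, C_2 ≅ Z^1.

Boundary ∂_1: C_1 → C_0 is given by ∂[p,q] = [q] − [p].
This gives a 7×8 integer matrix of rank 6; reducing to Smith normal form yields diagonal entries (1,1,1,1,1,1).

∂_2: C_2 → C_1 sends each 2-simplex [p,q,r] to [q,r] − [p,r] + [p,q]. For instance
  ∂cfg = fg − cg + cf.
The resulting 8×1 matrix has rank 1, and its Smith normal form has invariant factors (1).

Computing H_k = (kernel of ∂_k) / (image of ∂_{k+1}):

  H_0: rank C_0 − rank ∂_1 = 7 − 6 = 1, and the invariant factors of ∂_1 are all 1, so H_0 ≅ Z.
  H_1: rank ker ∂_1 − rank ∂_2 = (8 − 6) − 1 = 1, and the invariant factors of ∂_2 are all 1, so H_1 ≅ Z.
  H_2: rank ker ∂_2 − rank ∂_3 = (1 − 1) − 0 = 0, and there is no ∂_3, so H_2 ≅ 0.

As a check, the Euler characteristic is 7 − 8 + 1 = 0, which agrees with 1 − 1 + 0 = 0.

H_0 ≅ Z,  H_1 ≅ Z,  H_2 = 0.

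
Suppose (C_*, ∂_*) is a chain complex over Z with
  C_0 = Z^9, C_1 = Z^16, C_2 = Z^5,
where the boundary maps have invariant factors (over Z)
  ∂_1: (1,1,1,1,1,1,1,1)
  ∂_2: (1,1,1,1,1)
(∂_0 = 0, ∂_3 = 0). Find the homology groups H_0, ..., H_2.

H_0: b_0 = 9 − 0 − 8 = 1; torsion from ∂_1 factors > 1: none. So H_0 ≅ Z.
H_1: b_1 = 16 − 8 − 5 = 3; torsion from ∂_2 factors > 1: none. So H_1 ≅ Z^3.
H_2: b_2 = 5 − 5 − 0 = 0; torsion from ∂_3 factors > 1: none. So H_2 ≅ 0.

H_0 ≅ Z,  H_1 ≅ Z^3,  H_2 = 0.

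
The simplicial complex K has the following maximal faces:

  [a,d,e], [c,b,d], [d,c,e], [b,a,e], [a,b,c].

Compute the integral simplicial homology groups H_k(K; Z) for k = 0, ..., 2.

H_0 = Z,  H_1 = Z,  H_2 = 0.

Fix the vertex order a < b < c < d < e and write every simplex with vertices in increasing order. Then dim K = 2 and the simplices of K are:

  0-simplices (5): a, b, c, d, e
  1-simplices (10): ab, ac, ad, ae, bc, bd, be, cd, ce, de
  2-simplices (5): abc, abe, ade, bcd, cde

Hence C_0 ≅ Z^5, C_1 ≅ Z^10, C_2 ≅ Z^5.

∂_1: C_1 → C_0 maps an edge to its endpoints' difference, ∂[p,q] = q − p.
This gives a 5×10 integer matrix of rank 4; reducing to Smith normal form yields diagonal entries (1,1,1,1).

∂_2: C_2 → C_1 acts by ∂[p,q,r] = [q,r] − [p,r] + [p,q]. For instance
  ∂abe = be − ae + ab,
  ∂bcd = cd − bd + bc.
The resulting 10×5 matrix has rank 5, and its Smith normal form has invariant factors (1,1,1,1,1).

Computing H_k = (kernel of ∂_k) / (image of ∂_{k+1}):

  H_0: rank C_0 − rank ∂_1 = 5 − 4 = 1, and the invariant factors of ∂_1 are all 1, so H_0 ≅ Z.
  H_1: rank ker ∂_1 − rank ∂_2 = (10 − 4) − 5 = 1, and the invariant factors of ∂_2 are all 1, so H_1 ≅ Z.
  H_2: rank ker ∂_2 − rank ∂_3 = (5 − 5) − 0 = 0, and there is no ∂_3, so H_2 ≅ 0.

As a check, the Euler characteristic is 5 − 10 + 5 = 0, which agrees with 1 − 1 + 0 = 0.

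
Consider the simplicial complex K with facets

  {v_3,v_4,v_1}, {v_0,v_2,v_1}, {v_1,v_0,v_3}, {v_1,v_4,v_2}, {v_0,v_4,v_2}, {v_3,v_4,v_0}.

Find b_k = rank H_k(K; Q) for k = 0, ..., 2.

b_0 = 1, b_1 = 0, b_2 = 1.

Order the vertices as v_0 < v_1 < v_2 < v_3 < v_4. Listing each simplex with vertices in this order, K has dimension 2 with simplices:

  0-simplices (5): [v_0], [v_1], [v_2], [v_3], [v_4]
  1-simplices (9): [v_0,v_1], [v_0,v_2], [v_0,v_3], [v_0,v_4], [v_1,v_2], [v_1,v_3], [v_1,v_4], [v_2,v_4], [v_3,v_4]
  2-simplices (6): [v_0,v_1,v_2], [v_0,v_1,v_3], [v_0,v_2,v_4], [v_0,v_3,v_4], [v_1,v_2,v_4], [v_1,v_3,v_4]

so the chain groups are C_0 ≅ Z^5, C_1 ≅ Z^9, C_2 ≅ Z^6.

∂_1: C_1 → C_0 sends each edge [p,q] (with p < q) to q − p. For instance
  ∂[v_1,v_4] = [v_4] − [v_1].
As a 5×9 matrix over Z this has rank 4, with invariant factors (1,1,1,1).

∂_2: C_2 → C_1 maps a triangle to the signed sum of its edges. For instance
  ∂[v_0,v_3,v_4] = [v_3,v_4] − [v_0,v_4] + [v_0,v_3],
  ∂[v_1,v_2,v_4] = [v_2,v_4] − [v_1,v_4] + [v_1,v_2].
As a 9×6 matrix over Z this has rank 5, with invariant factors (1,1,1,1,1).

Computing H_k = (kernel of ∂_k) / (image of ∂_{k+1}):

  H_0: rank C_0 − rank ∂_1 = 5 − 4 = 1, and the invariant factors of ∂_1 are all 1, so H_0 ≅ Z.
  H_1: rank ker ∂_1 − rank ∂_2 = (9 − 4) − 5 = 0, and the invariant factors of ∂_2 are all 1, so H_1 ≅ 0.
  H_2: rank ker ∂_2 − rank ∂_3 = (6 − 5) − 0 = 1, and there is no ∂_3, so H_2 ≅ Z.

As a check, the Euler characteristic is 5 − 9 + 6 = 2, which agrees with 1 − 0 + 1 = 2.

Hence the Betti numbers are b_0 = 1, b_1 = 0, b_2 = 1.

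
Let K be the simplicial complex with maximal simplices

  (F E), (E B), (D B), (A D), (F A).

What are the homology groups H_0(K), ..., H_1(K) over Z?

H_0 ≅ Z,  H_1 ≅ Z.

K has 5 vertices, 5 edges.
rank ∂_0 = 0, rank ∂_1 = 4 ⇒ b_0 = 5 − 0 − 4 = 1; all invariant factors of ∂_1 are 1 so no torsion. So H_0 ≅ Z.
rank ∂_1 = 4, rank ∂_2 = 0 ⇒ b_1 = 5 − 4 − 0 = 1. So H_1 ≅ Z.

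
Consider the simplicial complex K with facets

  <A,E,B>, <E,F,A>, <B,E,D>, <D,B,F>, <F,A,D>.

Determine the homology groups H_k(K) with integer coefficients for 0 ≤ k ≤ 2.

H_0 = Z,  H_1 = Z,  H_2 = 0.

We work with the vertex ordering A < B < D < E < F. The simplices of K, each written with vertices in increasing order, are:

  0-simplices (5): A, B, D, E, F
  1-simplices (10): AB, AD, AE, AF, BD, BE, BF, DE, DF, EF
  2-simplices (5): ABE, ADF, AEF, BDE, BDF

so the chain groups are C_0 ≅ Z^5, C_1 ≅ Z^10, C_2 ≅ Z^5.

∂_1: C_1 → C_0 sends each edge [p,q] (with p < q) to q − p.
This gives a 5×10 integer matrix of rank 4; reducing to Smith normal form yields diagonal entries (1,1,1,1).

Boundary ∂_2: C_2 → C_1 sends each 2-simplex [p,q,r] to [q,r] − [p,r] + [p,q]. For instance
  ∂ABE = BE − AE + AB,
  ∂AEF = EF − AF + AE.
As a 10×5 matrix over Z this has rank 5, with invariant factors (1,1,1,1,1).

Reading off H_k = ker ∂_k / im ∂_{k+1}:

  H_0: rank C_0 − rank ∂_1 = 5 − 4 = 1, and the invariant factors of ∂_1 are all 1, so H_0 ≅ Z.
  H_1: rank ker ∂_1 − rank ∂_2 = (10 − 4) − 5 = 1, and the invariant factors of ∂_2 are all 1, so H_1 ≅ Z.
  H_2: rank ker ∂_2 − rank ∂_3 = (5 − 5) − 0 = 0, and there is no ∂_3, so H_2 ≅ 0.

(K is a triangulation of the Möbius band.)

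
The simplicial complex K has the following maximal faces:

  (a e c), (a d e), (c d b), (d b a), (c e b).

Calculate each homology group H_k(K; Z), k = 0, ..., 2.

H_0 ≅ Z,  H_1 ≅ Z,  H_2 = 0.

Order the vertices as a < b < c < d < e. Listing each simplex with vertices in this order, K has dimension 2 with simplices:

  0-simplices (5): a, b, c, d, e
  1-simplices (10): ab, ac, ad, ae, bc, bd, be, cd, ce, de
  2-simplices (5): abd, ace, ade, bcd, bce

so the chain groups are C_0 ≅ Z^5, C_1 ≅ Z^10, C_2 ≅ Z^5.

The boundary map ∂_1: C_1 → C_0 sends each edge [p,q] (with p < q) to q − p.
As a 5×10 matrix over Z this has rank 4, with invariant factors (1,1,1,1).

The boundary map ∂_2: C_2 → C_1 sends each 2-simplex [p,q,r] to [q,r] − [p,r] + [p,q]. For instance
  ∂ace = ce − ae + ac,
  ∂bcd = cd − bd + bc.
This gives a 10×5 integer matrix of rank 5; reducing to Smith normal form yields diagonal entries (1,1,1,1,1).

Reading off H_k = ker ∂_k / im ∂_{k+1}:

  H_0: rank C_0 − rank ∂_1 = 5 − 4 = 1, and the invariant factors of ∂_1 are all 1, so H_0 = Z.
  H_1: rank ker ∂_1 − rank ∂_2 = (10 − 4) − 5 = 1, and the invariant factors of ∂_2 are all 1, so H_1 = Z.
  H_2: rank ker ∂_2 − rank ∂_3 = (5 − 5) − 0 = 0, and there is no ∂_3, so H_2 = 0.

As a check, the Euler characteristic is 5 − 10 + 5 = 0, which agrees with 1 − 1 + 0 = 0.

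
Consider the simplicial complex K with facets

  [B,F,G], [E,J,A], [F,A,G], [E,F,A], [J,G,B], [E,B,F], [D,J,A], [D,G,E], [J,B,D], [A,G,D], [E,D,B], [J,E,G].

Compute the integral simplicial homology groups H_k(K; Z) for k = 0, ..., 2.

H_0 = Z,  H_1 = Z/2Z,  H_2 = 0.

Order the vertices as A < B < D < E < F < G < J. Listing each simplex with vertices in this order, K has dimension 2 with simplices:

  0-simplices (7): A, B, D, E, F, G, J
  1-simplices (18): AD, AE, AF, AG, AJ, BD, BE, BF, BG, BJ, DE, DG, DJ, EF, EG, EJ, FG, GJ
  2-simplices (12): ADG, ADJ, AEF, AEJ, AFG, BDE, BDJ, BEF, BFG, BGJ, DEG, EGJ

so the chain groups are C_0 ≅ Z^7, C_1 ≅ Z^18, C_2 ≅ Z^12.

∂_1: C_1 → C_0 is given by ∂[p,q] = [q] − [p]. For instance
  ∂BD = D − B.
The 7×18 boundary matrix has rank 6 and Smith normal form diag(1,1,1,1,1,1).

Boundary ∂_2: C_2 → C_1 acts by ∂[p,q,r] = [q,r] − [p,r] + [p,q]. For instance
  ∂AEJ = EJ − AJ + AE,
  ∂ADJ = DJ − AJ + AD.
The 18×12 boundary matrix has rank 12 and Smith normal form diag(1,1,1,1,1,1,1,1,1,1,1,2).

Now H_k = ker ∂_k / im ∂_{k+1}, so:

  H_0: rank C_0 − rank ∂_1 = 7 − 6 = 1, and the invariant factors of ∂_1 are all 1, so H_0 ≅ Z.
  H_1: rank ker ∂_1 − rank ∂_2 = (18 − 6) − 12 = 0, and ∂_2 has invariant factor 2 > 1, so H_1 ≅ Z/2Z.
  H_2: rank ker ∂_2 − rank ∂_3 = (12 − 12) − 0 = 0, and there is no ∂_3, so H_2 ≅ 0.

(K is a triangulation of the real projective plane RP^2.)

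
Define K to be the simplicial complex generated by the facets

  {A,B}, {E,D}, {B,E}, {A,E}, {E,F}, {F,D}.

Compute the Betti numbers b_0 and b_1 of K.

Fix the vertex order A < B < D < E < F and write every simplex with vertices in increasing order. Then dim K = 1 and the simplices of K are:

  0-simplices (5): A, B, D, E, F
  1-simplices (6): AB, AE, BE, DE, DF, EF

Hence C_0 ≅ Z^5, C_1 ≅ Z^6.

The boundary map ∂_1: C_1 → C_0 is given by ∂[p,q] = [q] − [p]. For instance
  ∂AB = B − A.
As a 5×6 matrix over Z this has rank 4, with invariant factors (1,1,1,1).

Computing H_k = (kernel of ∂_k) / (image of ∂_{k+1}):

  H_0: rank C_0 − rank ∂_1 = 5 − 4 = 1, and the invariant factors of ∂_1 are all 1, so H_0 ≅ Z.
  H_1: rank ker ∂_1 − rank ∂_2 = (6 − 4) − 0 = 2, and there is no ∂_2, so H_1 ≅ Z^2.

Hence the Betti numbers are b_0 = 1, b_1 = 2.

b_0 = 1, b_1 = 2.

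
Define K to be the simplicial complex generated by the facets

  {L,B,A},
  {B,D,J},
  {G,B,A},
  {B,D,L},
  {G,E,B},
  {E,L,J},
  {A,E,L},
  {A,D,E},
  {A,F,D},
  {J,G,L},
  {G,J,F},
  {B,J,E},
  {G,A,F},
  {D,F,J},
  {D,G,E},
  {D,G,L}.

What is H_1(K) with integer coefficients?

H_1 ≅ Z^2.

Fix the vertex order A < B < D < E < F < G < J < L and write every simplex with vertices in increasing order. Then dim K = 2 and the simplices of K are:

  0-simplices (8): A, B, D, E, F, G, J, L
  1-simplices (24): AB, AD, AE, AF, AG, AL, BD, BE, BG, BJ, BL, DE, DF, DG, DJ, DL, EG, EJ, EL, FG, FJ, GJ, GL, JL
  2-simplices (16): ABG, ABL, ADE, ADF, AEL, AFG, BDJ, BDL, BEG, BEJ, DEG, DFJ, DGL, EJL, FGJ, GJL

giving chain groups C_0 ≅ Z^8, C_1 ≅ Z^24, C_2 ≅ Z^16.

The boundary map ∂_1: C_1 → C_0 maps an edge to its endpoints' difference, ∂[p,q] = q − p.
The 8×24 boundary matrix has rank 7 and Smith normal form diag(1,1,1,1,1,1,1).

Boundary ∂_2: C_2 → C_1 maps a triangle to the signed sum of its edges. For instance
  ∂ABG = BG − AG + AB,
  ∂EJL = JL − EL + EJ.
The resulting 24×16 matrix has rank 15, and its Smith normal form has invariant factors (1,1,1,1,1,1,1,1,1,1,1,1,1,1,1).

From H_k ≅ ker(∂_k) / im(∂_{k+1}) we obtain:

  H_1: rank ker ∂_1 − rank ∂_2 = (24 − 7) − 15 = 2, and the invariant factors of ∂_2 are all 1, so H_1 = Z^2.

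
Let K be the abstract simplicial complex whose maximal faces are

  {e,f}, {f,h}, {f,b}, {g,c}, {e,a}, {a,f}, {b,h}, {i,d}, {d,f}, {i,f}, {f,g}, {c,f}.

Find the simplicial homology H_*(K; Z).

H_0 = Z,  H_1 = Z^4.

Order the vertices as a < b < c < d < e < f < g < h < i. Listing each simplex with vertices in this order, K has dimension 1 with simplices:

  0-simplices (9): a, b, c, d, e, f, g, h, i
  1-simplices (12): ae, af, bf, bh, cf, cg, df, di, ef, fg, fh, fi

giving chain groups C_0 ≅ Z^9, C_1 ≅ Z^12.

The boundary map ∂_1: C_1 → C_0 maps an edge to its endpoints' difference, ∂[p,q] = q − p.
This gives a 9×12 integer matrix of rank 8; reducing to Smith normal form yields diagonal entries (1,1,1,1,1,1,1,1).

Reading off H_k = ker ∂_k / im ∂_{k+1}:

  H_0: rank C_0 − rank ∂_1 = 9 − 8 = 1, and the invariant factors of ∂_1 are all 1, so H_0 = Z.
  H_1: rank ker ∂_1 − rank ∂_2 = (12 − 8) − 0 = 4, and there is no ∂_2, so H_1 = Z^4.

As a check, the Euler characteristic is 9 − 12 = -3, which agrees with 1 − 4 = -3.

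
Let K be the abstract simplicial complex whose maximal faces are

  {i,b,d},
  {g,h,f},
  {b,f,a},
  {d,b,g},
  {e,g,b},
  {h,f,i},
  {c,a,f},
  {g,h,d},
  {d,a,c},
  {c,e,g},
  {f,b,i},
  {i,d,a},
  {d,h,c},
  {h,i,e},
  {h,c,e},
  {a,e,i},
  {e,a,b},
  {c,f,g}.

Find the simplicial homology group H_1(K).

Fix the vertex order a < b < c < d < e < f < g < h < i and write every simplex with vertices in increasing order. Then dim K = 2 and the simplices of K are:

  0-simplices (9): a, b, c, d, e, f, g, h, i
  1-simplices (27): ab, ac, ad, ae, af, ai, bd, be, bf, bg, bi, cd, ce, cf, cg, ch, dg, dh, di, eg, eh, ei, fg, fh, fi, gh, hi
  2-simplices (18): abe, abf, acd, acf, adi, aei, bdg, bdi, beg, bfi, cdh, ceg, ceh, cfg, dgh, ehi, fgh, fhi

Hence C_0 ≅ Z^9, C_1 ≅ Z^27, C_2 ≅ Z^18.

The boundary map ∂_1: C_1 → C_0 is given by ∂[p,q] = [q] − [p]. For instance
  ∂bi = i − b.
The resulting 9×27 matrix has rank 8, and its Smith normal form has invariant factors (1,1,1,1,1,1,1,1).

The boundary map ∂_2: C_2 → C_1 sends each 2-simplex [p,q,r] to [q,r] − [p,r] + [p,q]. For instance
  ∂fhi = hi − fi + fh,
  ∂cfg = fg − cg + cf.
The 27×18 boundary matrix has rank 18 and Smith normal form diag(1,1,1,1,1,1,1,1,1,1,1,1,1,1,1,1,1,2).

Now H_k = ker ∂_k / im ∂_{k+1}, so:

  H_1: rank ker ∂_1 − rank ∂_2 = (27 − 8) − 18 = 1, and ∂_2 has invariant factor 2 > 1, so H_1 ≅ Z ⊕ Z/2.

(K is a triangulation of the Klein bottle.)

H_1 ≅ Z ⊕ Z/2.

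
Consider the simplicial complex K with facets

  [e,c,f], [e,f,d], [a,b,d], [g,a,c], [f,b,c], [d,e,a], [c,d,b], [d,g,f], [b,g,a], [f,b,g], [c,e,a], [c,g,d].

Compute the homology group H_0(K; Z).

Fix the vertex order a < b < c < d < e < f < g and write every simplex with vertices in increasing order. Then dim K = 2 and the simplices of K are:

  0-simplices (7): a, b, c, d, e, f, g
  1-simplices (18): ab, ac, ad, ae, ag, bc, bd, bf, bg, cd, ce, cf, cg, de, df, dg, ef, fg
  2-simplices (12): abd, abg, ace, acg, ade, bcd, bcf, bfg, cdg, cef, def, dfg

so the chain groups are C_0 ≅ Z^7, C_1 ≅ Z^18, C_2 ≅ Z^12.

∂_1: C_1 → C_0 is given by ∂[p,q] = [q] − [p]. For instance
  ∂df = f − d.
The resulting 7×18 matrix has rank 6, and its Smith normal form has invariant factors (1,1,1,1,1,1).

∂_2: C_2 → C_1 sends each 2-simplex [p,q,r] to [q,r] − [p,r] + [p,q]. For instance
  ∂ace = ce − ae + ac,
  ∂cdg = dg − cg + cd.
This gives a 18×12 integer matrix of rank 12; reducing to Smith normal form yields diagonal entries (1,1,1,1,1,1,1,1,1,1,1,2).

From H_k ≅ ker(∂_k) / im(∂_{k+1}) we obtain:

  H_0: rank C_0 − rank ∂_1 = 7 − 6 = 1, and the invariant factors of ∂_1 are all 1, so H_0 = Z.

(K is a triangulation of the real projective plane RP^2.)

H_0 ≅ Z.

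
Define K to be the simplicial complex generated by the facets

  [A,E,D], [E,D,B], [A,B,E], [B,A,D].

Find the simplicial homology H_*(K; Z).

Take the total order A < B < D < E on the vertex set. Then K (dimension 2) consists of the simplices:

  0-simplices (4): A, B, D, E
  1-simplices (6): AB, AD, AE, BD, BE, DE
  2-simplices (4): ABD, ABE, ADE, BDE

Hence C_0 ≅ Z^4, C_1 ≅ Z^6, C_2 ≅ Z^4.

The boundary map ∂_1: C_1 → C_0 maps an edge to its endpoints' difference, ∂[p,q] = q − p.
The resulting 4×6 matrix has rank 3, and its Smith normal form has invariant factors (1,1,1).

Boundary ∂_2: C_2 → C_1 acts by ∂[p,q,r] = [q,r] − [p,r] + [p,q]. For instance
  ∂BDE = DE − BE + BD,
  ∂ADE = DE − AE + AD.
The 6×4 boundary matrix has rank 3 and Smith normal form diag(1,1,1).

From H_k ≅ ker(∂_k) / im(∂_{k+1}) we obtain:

  H_0: rank C_0 − rank ∂_1 = 4 − 3 = 1, and the invariant factors of ∂_1 are all 1, so H_0 ≅ Z.
  H_1: rank ker ∂_1 − rank ∂_2 = (6 − 3) − 3 = 0, and the invariant factors of ∂_2 are all 1, so H_1 ≅ 0.
  H_2: rank ker ∂_2 − rank ∂_3 = (4 − 3) − 0 = 1, and there is no ∂_3, so H_2 ≅ Z.

(K is a triangulation of the 2-sphere S^2.)

H_0 ≅ Z,  H_1 = 0,  H_2 ≅ Z.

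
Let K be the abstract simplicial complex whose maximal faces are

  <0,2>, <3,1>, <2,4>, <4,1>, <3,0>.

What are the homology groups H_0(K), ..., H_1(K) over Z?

H_0 ≅ Z,  H_1 ≅ Z.

K has 5 vertices, 5 edges.
rank ∂_0 = 0, rank ∂_1 = 4 ⇒ b_0 = 5 − 0 − 4 = 1; all invariant factors of ∂_1 are 1 so no torsion. So H_0 ≅ Z.
rank ∂_1 = 4, rank ∂_2 = 0 ⇒ b_1 = 5 − 4 − 0 = 1. So H_1 ≅ Z.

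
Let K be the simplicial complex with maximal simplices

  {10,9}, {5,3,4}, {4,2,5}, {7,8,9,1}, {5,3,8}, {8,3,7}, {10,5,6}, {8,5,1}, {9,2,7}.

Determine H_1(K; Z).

H_1 = Z^2.

Fix the vertex order 1 < 2 < 3 < 4 < 5 < 6 < 7 < 8 < 9 < 10 and write every simplex with vertices in increasing order. Then dim K = 3 and the simplices of K are:

  0-simplices (10): [1], [2], [3], [4], [5], [6], [7], [8], [9], [10]
  1-simplices (21): [1,5], [1,7], [1,8], [1,9], [2,4], [2,5], [2,7], [2,9], [3,4], [3,5], [3,7], [3,8], [4,5], [5,6], [5,8], [5,10], [6,10], [7,8], [7,9], [8,9], [9,10]
  2-simplices (11): [1,5,8], [1,7,8], [1,7,9], [1,8,9], [2,4,5], [2,7,9], [3,4,5], [3,5,8], [3,7,8], [5,6,10], [7,8,9]
  3-simplices (1): [1,7,8,9]

so the chain groups are C_0 ≅ Z^10, C_1 ≅ Z^21, C_2 ≅ Z^11, C_3 ≅ Z^1.

Boundary ∂_1: C_1 → C_0 is given by ∂[p,q] = [q] − [p].
The 10×21 boundary matrix has rank 9 and Smith normal form diag(1,1,1,1,1,1,1,1,1).

The boundary map ∂_2: C_2 → C_1 maps a triangle to the signed sum of its edges. For instance
  ∂[2,7,9] = [7,9] − [2,9] + [2,7],
  ∂[1,7,8] = [7,8] − [1,8] + [1,7].
The resulting 21×11 matrix has rank 10, and its Smith normal form has invariant factors (1,1,1,1,1,1,1,1,1,1).

∂_3: C_3 → C_2 sends each 3-simplex σ to the alternating sum Σ_i (−1)^i (σ with its i-th vertex removed). For instance
  ∂[1,7,8,9] = [7,8,9] − [1,8,9] + [1,7,9] − [1,7,8].
As a 11×1 matrix over Z this has rank 1, with invariant factors (1).

Reading off H_k = ker ∂_k / im ∂_{k+1}:

  H_1: rank ker ∂_1 − rank ∂_2 = (21 − 9) − 10 = 2, and the invariant factors of ∂_2 are all 1, so H_1 = Z^2.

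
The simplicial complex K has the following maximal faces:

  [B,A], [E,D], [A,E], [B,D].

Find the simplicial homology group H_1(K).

H_1 = Z.

We work with the vertex ordering A < B < D < E. The simplices of K, each written with vertices in increasing order, are:

  0-simplices (4): A, B, D, E
  1-simplices (4): AB, AE, BD, DE

giving chain groups C_0 ≅ Z^4, C_1 ≅ Z^4.

Boundary ∂_1: C_1 → C_0 maps an edge to its endpoints' difference, ∂[p,q] = q − p. For instance
  ∂DE = E − D.
As a 4×4 matrix over Z this has rank 3, with invariant factors (1,1,1).

Reading off H_k = ker ∂_k / im ∂_{k+1}:

  H_1: rank ker ∂_1 − rank ∂_2 = (4 − 3) − 0 = 1, and there is no ∂_2, so H_1 ≅ Z.

(K is a triangulation of the circle S^1.)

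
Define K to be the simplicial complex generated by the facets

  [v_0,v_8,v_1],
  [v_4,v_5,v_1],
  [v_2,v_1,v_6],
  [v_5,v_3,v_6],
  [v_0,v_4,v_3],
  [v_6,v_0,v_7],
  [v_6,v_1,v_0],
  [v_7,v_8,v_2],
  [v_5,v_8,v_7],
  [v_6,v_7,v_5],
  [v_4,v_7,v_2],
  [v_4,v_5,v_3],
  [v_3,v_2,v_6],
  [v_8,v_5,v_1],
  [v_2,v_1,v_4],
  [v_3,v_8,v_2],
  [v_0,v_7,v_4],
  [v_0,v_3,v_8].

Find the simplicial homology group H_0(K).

Order the vertices as v_0 < v_1 < v_2 < v_3 < v_4 < v_5 < v_6 < v_7 < v_8. Listing each simplex with vertices in this order, K has dimension 2 with simplices:

  0-simplices (9): [v_0], [v_1], [v_2], [v_3], [v_4], [v_5], [v_6], [v_7], [v_8]
  1-simplices (27): (27 of them)
  2-simplices (18): (18 of them)

Hence C_0 ≅ Z^9, C_1 ≅ Z^27, C_2 ≅ Z^18.

Boundary ∂_1: C_1 → C_0 is given by ∂[p,q] = [q] − [p].
As a 9×27 matrix over Z this has rank 8, with invariant factors (1,1,1,1,1,1,1,1).

Boundary ∂_2: C_2 → C_1 maps a triangle to the signed sum of its edges. For instance
  ∂[v_2,v_4,v_7] = [v_4,v_7] − [v_2,v_7] + [v_2,v_4],
  ∂[v_3,v_4,v_5] = [v_4,v_5] − [v_3,v_5] + [v_3,v_4].
The resulting 27×18 matrix has rank 17, and its Smith normal form has invariant factors (1,1,1,1,1,1,1,1,1,1,1,1,1,1,1,1,1).

From H_k ≅ ker(∂_k) / im(∂_{k+1}) we obtain:

  H_0: rank C_0 − rank ∂_1 = 9 − 8 = 1, and the invariant factors of ∂_1 are all 1, so H_0 = Z.

H_0 ≅ Z.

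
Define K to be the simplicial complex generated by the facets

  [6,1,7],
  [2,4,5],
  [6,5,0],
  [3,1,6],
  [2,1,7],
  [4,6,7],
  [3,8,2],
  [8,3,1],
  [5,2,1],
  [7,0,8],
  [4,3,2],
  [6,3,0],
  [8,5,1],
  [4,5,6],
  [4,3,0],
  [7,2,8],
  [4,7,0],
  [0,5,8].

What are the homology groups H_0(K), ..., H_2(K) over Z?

H_0 = Z,  H_1 = Z × Z/2,  H_2 = 0.

We work with the vertex ordering 0 < 1 < 2 < 3 < 4 < 5 < 6 < 7 < 8. The simplices of K, each written with vertices in increasing order, are:

  0-simplices (9): [0], [1], [2], [3], [4], [5], [6], [7], [8]
  1-simplices (27): (27 of them)
  2-simplices (18): [0,3,4], [0,3,6], [0,4,7], [0,5,6], [0,5,8], [0,7,8], [1,2,5], [1,2,7], [1,3,6], [1,3,8], [1,5,8], [1,6,7], [2,3,4], [2,3,8], [2,4,5], [2,7,8], [4,5,6], [4,6,7]

Hence C_0 ≅ Z^9, C_1 ≅ Z^27, C_2 ≅ Z^18.

The boundary map ∂_1: C_1 → C_0 maps an edge to its endpoints' difference, ∂[p,q] = q − p.
The 9×27 boundary matrix has rank 8 and Smith normal form diag(1,1,1,1,1,1,1,1).

Boundary ∂_2: C_2 → C_1 acts by ∂[p,q,r] = [q,r] − [p,r] + [p,q]. For instance
  ∂[0,7,8] = [7,8] − [0,8] + [0,7],
  ∂[1,3,8] = [3,8] − [1,8] + [1,3].
The 27×18 boundary matrix has rank 18 and Smith normal form diag(1,1,1,1,1,1,1,1,1,1,1,1,1,1,1,1,1,2).

From H_k ≅ ker(∂_k) / im(∂_{k+1}) we obtain:

  H_0: rank C_0 − rank ∂_1 = 9 − 8 = 1, and the invariant factors of ∂_1 are all 1, so H_0 ≅ Z.
  H_1: rank ker ∂_1 − rank ∂_2 = (27 − 8) − 18 = 1, and ∂_2 has invariant factor 2 > 1, so H_1 ≅ Z × Z/2.
  H_2: rank ker ∂_2 − rank ∂_3 = (18 − 18) − 0 = 0, and there is no ∂_3, so H_2 ≅ 0.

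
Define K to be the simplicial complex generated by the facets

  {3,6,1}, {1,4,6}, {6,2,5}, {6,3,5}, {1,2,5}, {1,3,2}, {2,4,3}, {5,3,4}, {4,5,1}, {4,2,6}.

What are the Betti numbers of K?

b_0 = 1, b_1 = 0, b_2 = 0.

Fix the vertex order 1 < 2 < 3 < 4 < 5 < 6 and write every simplex with vertices in increasing order. Then dim K = 2 and the simplices of K are:

  0-simplices (6): [1], [2], [3], [4], [5], [6]
  1-simplices (15): [1,2], [1,3], [1,4], [1,5], [1,6], [2,3], [2,4], [2,5], [2,6], [3,4], [3,5], [3,6], [4,5], [4,6], [5,6]
  2-simplices (10): [1,2,3], [1,2,5], [1,3,6], [1,4,5], [1,4,6], [2,3,4], [2,4,6], [2,5,6], [3,4,5], [3,5,6]

Hence C_0 ≅ Z^6, C_1 ≅ Z^15, C_2 ≅ Z^10.

∂_1: C_1 → C_0 maps an edge to its endpoints' difference, ∂[p,q] = q − p.
This gives a 6×15 integer matrix of rank 5; reducing to Smith normal form yields diagonal entries (1,1,1,1,1).

∂_2: C_2 → C_1 sends each 2-simplex [p,q,r] to [q,r] − [p,r] + [p,q]. For instance
  ∂[2,4,6] = [4,6] − [2,6] + [2,4],
  ∂[1,2,3] = [2,3] − [1,3] + [1,2].
As a 15×10 matrix over Z this has rank 10, with invariant factors (1,1,1,1,1,1,1,1,1,2).

Reading off H_k = ker ∂_k / im ∂_{k+1}:

  H_0: rank C_0 − rank ∂_1 = 6 − 5 = 1, and the invariant factors of ∂_1 are all 1, so H_0 ≅ Z.
  H_1: rank ker ∂_1 − rank ∂_2 = (15 − 5) − 10 = 0, and ∂_2 has invariant factor 2 > 1, so H_1 ≅ Z/2.
  H_2: rank ker ∂_2 − rank ∂_3 = (10 − 10) − 0 = 0, and there is no ∂_3, so H_2 ≅ 0.

As a check, the Euler characteristic is 6 − 15 + 10 = 1, which agrees with 1 − 0 + 0 = 1.
(K is a triangulation of the real projective plane RP^2.)

Hence the Betti numbers are b_0 = 1, b_1 = 0, b_2 = 0.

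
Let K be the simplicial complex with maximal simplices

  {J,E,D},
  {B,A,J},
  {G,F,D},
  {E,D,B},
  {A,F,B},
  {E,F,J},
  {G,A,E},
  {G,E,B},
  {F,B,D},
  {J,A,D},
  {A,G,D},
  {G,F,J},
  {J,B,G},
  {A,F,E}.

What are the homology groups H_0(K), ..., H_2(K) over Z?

H_0 ≅ Z,  H_1 ≅ Z^2,  H_2 ≅ Z.

Take the total order A < B < D < E < F < G < J on the vertex set. Then K (dimension 2) consists of the simplices:

  0-simplices (7): A, B, D, E, F, G, J
  1-simplices (21): AB, AD, AE, AF, AG, AJ, BD, BE, BF, BG, BJ, DE, DF, DG, DJ, EF, EG, EJ, FG, FJ, GJ
  2-simplices (14): ABF, ABJ, ADG, ADJ, AEF, AEG, BDE, BDF, BEG, BGJ, DEJ, DFG, EFJ, FGJ

so the chain groups are C_0 ≅ Z^7, C_1 ≅ Z^21, C_2 ≅ Z^14.

The boundary map ∂_1: C_1 → C_0 sends each edge [p,q] (with p < q) to q − p.
This gives a 7×21 integer matrix of rank 6; reducing to Smith normal form yields diagonal entries (1,1,1,1,1,1).

The boundary map ∂_2: C_2 → C_1 sends each 2-simplex [p,q,r] to [q,r] − [p,r] + [p,q]. For instance
  ∂ADJ = DJ − AJ + AD,
  ∂AEF = EF − AF + AE.
As a 21×14 matrix over Z this has rank 13, with invariant factors (1,1,1,1,1,1,1,1,1,1,1,1,1).

Computing H_k = (kernel of ∂_k) / (image of ∂_{k+1}):

  H_0: rank C_0 − rank ∂_1 = 7 − 6 = 1, and the invariant factors of ∂_1 are all 1, so H_0 ≅ Z.
  H_1: rank ker ∂_1 − rank ∂_2 = (21 − 6) − 13 = 2, and the invariant factors of ∂_2 are all 1, so H_1 ≅ Z^2.
  H_2: rank ker ∂_2 − rank ∂_3 = (14 − 13) − 0 = 1, and there is no ∂_3, so H_2 ≅ Z.

As a check, the Euler characteristic is 7 − 21 + 14 = 0, which agrees with 1 − 2 + 1 = 0.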